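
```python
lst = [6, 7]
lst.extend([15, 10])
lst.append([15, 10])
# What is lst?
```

After line 1: lst = [6, 7]
After line 2 (extend unpacks [15, 10]): lst = [6, 7, 15, 10]
After line 3 (append adds [15, 10] as single element): lst = [6, 7, 15, 10, [15, 10]]

[6, 7, 15, 10, [15, 10]]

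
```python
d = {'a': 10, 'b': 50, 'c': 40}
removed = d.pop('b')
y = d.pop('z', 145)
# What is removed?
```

After line 1: d = {'a': 10, 'b': 50, 'c': 40}
After line 2 (pop 'b' returns 50): d = {'a': 10, 'c': 40}, removed = 50
After line 3 (pop 'z' missing, returns default 145): d = {'a': 10, 'c': 40}, y = 145

50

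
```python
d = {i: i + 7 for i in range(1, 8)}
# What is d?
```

{1: 8, 2: 9, 3: 10, 4: 11, 5: 12, 6: 13, 7: 14}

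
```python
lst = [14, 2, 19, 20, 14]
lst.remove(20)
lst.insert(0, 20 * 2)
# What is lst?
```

After line 1: lst = [14, 2, 19, 20, 14]
After line 2 (remove first 20): lst = [14, 2, 19, 14]
After line 3 (insert 40 at index 0): lst = [40, 14, 2, 19, 14]

[40, 14, 2, 19, 14]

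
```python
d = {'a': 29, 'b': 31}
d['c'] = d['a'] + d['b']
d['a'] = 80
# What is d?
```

After line 1: d = {'a': 29, 'b': 31}
After line 2 (d['c'] = 29 + 31): d = {'a': 29, 'b': 31, 'c': 60}
After line 3: d = {'a': 80, 'b': 31, 'c': 60}

{'a': 80, 'b': 31, 'c': 60}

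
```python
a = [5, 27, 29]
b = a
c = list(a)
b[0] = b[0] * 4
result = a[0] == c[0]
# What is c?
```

After line 1: a = [5, 27, 29]
After line 2 (b = a, alias): a = [5, 27, 29], b = [5, 27, 29]
After line 3 (c = list(a) is a copy, new object): c = [5, 27, 29]
After line 4 (b[0] = 5 * 4 = 20; mutates shared a/b): a = b = [20, 27, 29], c = [5, 27, 29]
After line 5 (a[0] = 20, c[0] = 5; result = False)

[5, 27, 29]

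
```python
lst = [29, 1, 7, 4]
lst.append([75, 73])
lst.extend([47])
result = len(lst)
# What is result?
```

After line 1: lst = [29, 1, 7, 4]
After line 2 (append adds [75, 73] as single element): lst = [29, 1, 7, 4, [75, 73]]
After line 3 (extend unpacks [47], adds 47): lst = [29, 1, 7, 4, [75, 73], 47]
After line 4: result = len(lst) = 6

6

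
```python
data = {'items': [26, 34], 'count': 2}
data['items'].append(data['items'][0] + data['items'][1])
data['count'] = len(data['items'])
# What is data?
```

After line 1: data = {'items': [26, 34], 'count': 2}
After line 2 (append 26 + 34 = 60): data = {'items': [26, 34, 60], 'count': 2}
After line 3 (count = len(items) = 3): data = {'items': [26, 34, 60], 'count': 3}

{'items': [26, 34, 60], 'count': 3}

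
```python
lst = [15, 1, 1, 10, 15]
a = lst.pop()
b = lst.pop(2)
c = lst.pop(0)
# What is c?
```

After line 1: lst = [15, 1, 1, 10, 15]
After line 2 (pop() -> a = 15): lst = [15, 1, 1, 10]
After line 3 (pop(2) -> b = 1): lst = [15, 1, 10]
After line 4 (pop(0) -> c = 15): lst = [1, 10]

15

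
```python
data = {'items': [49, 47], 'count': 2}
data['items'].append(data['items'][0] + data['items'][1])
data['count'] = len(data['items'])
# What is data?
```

After line 1: data = {'items': [49, 47], 'count': 2}
After line 2 (append 49 + 47 = 96): data = {'items': [49, 47, 96], 'count': 2}
After line 3 (count = len(items) = 3): data = {'items': [49, 47, 96], 'count': 3}

{'items': [49, 47, 96], 'count': 3}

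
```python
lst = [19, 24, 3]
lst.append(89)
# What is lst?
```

[19, 24, 3, 89]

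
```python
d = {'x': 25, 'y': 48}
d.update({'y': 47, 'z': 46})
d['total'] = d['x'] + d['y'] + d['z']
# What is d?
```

After line 1: d = {'x': 25, 'y': 48}
After line 2 (y overwritten, z added): d = {'x': 25, 'y': 47, 'z': 46}
After line 3 (total = 25 + 47 + 46 = 118): d = {'x': 25, 'y': 47, 'z': 46, 'total': 118}

{'x': 25, 'y': 47, 'z': 46, 'total': 118}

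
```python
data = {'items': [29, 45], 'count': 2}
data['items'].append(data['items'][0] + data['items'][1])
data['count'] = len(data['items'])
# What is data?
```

After line 1: data = {'items': [29, 45], 'count': 2}
After line 2 (append 29 + 45 = 74): data = {'items': [29, 45, 74], 'count': 2}
After line 3 (count = len(items) = 3): data = {'items': [29, 45, 74], 'count': 3}

{'items': [29, 45, 74], 'count': 3}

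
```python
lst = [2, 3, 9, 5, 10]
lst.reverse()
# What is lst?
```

[10, 5, 9, 3, 2]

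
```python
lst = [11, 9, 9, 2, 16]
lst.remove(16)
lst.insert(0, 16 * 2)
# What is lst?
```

After line 1: lst = [11, 9, 9, 2, 16]
After line 2 (remove first 16): lst = [11, 9, 9, 2]
After line 3 (insert 32 at index 0): lst = [32, 11, 9, 9, 2]

[32, 11, 9, 9, 2]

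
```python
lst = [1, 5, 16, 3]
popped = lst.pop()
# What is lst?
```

[1, 5, 16]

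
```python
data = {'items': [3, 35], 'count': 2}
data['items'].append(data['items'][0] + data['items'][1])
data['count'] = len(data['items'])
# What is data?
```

After line 1: data = {'items': [3, 35], 'count': 2}
After line 2 (append 3 + 35 = 38): data = {'items': [3, 35, 38], 'count': 2}
After line 3 (count = len(items) = 3): data = {'items': [3, 35, 38], 'count': 3}

{'items': [3, 35, 38], 'count': 3}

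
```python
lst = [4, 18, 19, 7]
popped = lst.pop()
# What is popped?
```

7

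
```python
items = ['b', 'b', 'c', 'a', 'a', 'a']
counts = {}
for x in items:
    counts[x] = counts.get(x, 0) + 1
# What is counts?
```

Initial: counts = {}, items = ['b', 'b', 'c', 'a', 'a', 'a']
See 'b': counts = {'b': 1}
See 'b': counts = {'b': 2}
See 'c': counts = {'b': 2, 'c': 1}
See 'a': counts = {'b': 2, 'c': 1, 'a': 1}
See 'a': counts = {'b': 2, 'c': 1, 'a': 2}
See 'a': counts = {'b': 2, 'c': 1, 'a': 3}

{'b': 2, 'c': 1, 'a': 3}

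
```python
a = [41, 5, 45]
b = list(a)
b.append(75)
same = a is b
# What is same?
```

After line 1: a = [41, 5, 45]
After line 2 (b = list(a) is a shallow copy, new object): a = [41, 5, 45], b = [41, 5, 45]
After line 3 (append only mutates b): a = [41, 5, 45], b = [41, 5, 45, 75]
After line 4 (same = a is b; different objects -> False): same = False

False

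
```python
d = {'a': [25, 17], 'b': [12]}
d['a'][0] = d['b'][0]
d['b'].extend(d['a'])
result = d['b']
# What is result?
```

After line 1: d = {'a': [25, 17], 'b': [12]}
After line 2 (a[0] = b[0] = 12): d = {'a': [12, 17], 'b': [12]}
After line 3 (b.extend(a) appends [12, 17]): d = {'a': [12, 17], 'b': [12, 12, 17]}
After line 4: result = d['b'] = [12, 12, 17]

[12, 12, 17]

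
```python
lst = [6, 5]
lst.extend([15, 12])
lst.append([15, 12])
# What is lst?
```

After line 1: lst = [6, 5]
After line 2 (extend unpacks [15, 12]): lst = [6, 5, 15, 12]
After line 3 (append adds [15, 12] as single element): lst = [6, 5, 15, 12, [15, 12]]

[6, 5, 15, 12, [15, 12]]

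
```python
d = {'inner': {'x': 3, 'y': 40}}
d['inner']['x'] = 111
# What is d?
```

After line 1: d = {'inner': {'x': 3, 'y': 40}}
After line 2 (inner x overwritten): d = {'inner': {'x': 111, 'y': 40}}

{'inner': {'x': 111, 'y': 40}}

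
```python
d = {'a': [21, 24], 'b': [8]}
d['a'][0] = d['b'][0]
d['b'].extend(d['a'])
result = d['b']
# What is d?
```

After line 1: d = {'a': [21, 24], 'b': [8]}
After line 2 (a[0] = b[0] = 8): d = {'a': [8, 24], 'b': [8]}
After line 3 (b.extend(a) appends [8, 24]): d = {'a': [8, 24], 'b': [8, 8, 24]}
After line 4: result = d['b'] = [8, 8, 24]

{'a': [8, 24], 'b': [8, 8, 24]}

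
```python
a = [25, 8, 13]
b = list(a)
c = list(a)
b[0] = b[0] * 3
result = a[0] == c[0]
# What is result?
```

After line 1: a = [25, 8, 13]
After line 2 (b = list(a), copy): a = [25, 8, 13], b = [25, 8, 13]
After line 3 (c = list(a) is a copy, new object): c = [25, 8, 13]
After line 4 (b[0] = 25 * 3 = 75; only b mutates (copy)): a = [25, 8, 13], b = [75, 8, 13], c = [25, 8, 13]
After line 5 (a[0] = 25, c[0] = 25; result = True)

True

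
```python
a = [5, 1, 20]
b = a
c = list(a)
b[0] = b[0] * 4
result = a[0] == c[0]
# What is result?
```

After line 1: a = [5, 1, 20]
After line 2 (b = a, alias): a = [5, 1, 20], b = [5, 1, 20]
After line 3 (c = list(a) is a copy, new object): c = [5, 1, 20]
After line 4 (b[0] = 5 * 4 = 20; mutates shared a/b): a = b = [20, 1, 20], c = [5, 1, 20]
After line 5 (a[0] = 20, c[0] = 5; result = False)

False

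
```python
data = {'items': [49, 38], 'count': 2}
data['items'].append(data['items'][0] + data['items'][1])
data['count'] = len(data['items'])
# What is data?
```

After line 1: data = {'items': [49, 38], 'count': 2}
After line 2 (append 49 + 38 = 87): data = {'items': [49, 38, 87], 'count': 2}
After line 3 (count = len(items) = 3): data = {'items': [49, 38, 87], 'count': 3}

{'items': [49, 38, 87], 'count': 3}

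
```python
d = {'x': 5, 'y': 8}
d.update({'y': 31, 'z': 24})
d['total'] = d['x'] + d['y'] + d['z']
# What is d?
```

After line 1: d = {'x': 5, 'y': 8}
After line 2 (y overwritten, z added): d = {'x': 5, 'y': 31, 'z': 24}
After line 3 (total = 5 + 31 + 24 = 60): d = {'x': 5, 'y': 31, 'z': 24, 'total': 60}

{'x': 5, 'y': 31, 'z': 24, 'total': 60}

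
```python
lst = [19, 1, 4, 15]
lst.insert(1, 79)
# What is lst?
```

[19, 79, 1, 4, 15]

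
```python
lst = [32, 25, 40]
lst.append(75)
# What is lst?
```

[32, 25, 40, 75]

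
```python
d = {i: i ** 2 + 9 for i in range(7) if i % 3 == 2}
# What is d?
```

{2: 13, 5: 34}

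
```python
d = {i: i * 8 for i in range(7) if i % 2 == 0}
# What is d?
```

{0: 0, 2: 16, 4: 32, 6: 48}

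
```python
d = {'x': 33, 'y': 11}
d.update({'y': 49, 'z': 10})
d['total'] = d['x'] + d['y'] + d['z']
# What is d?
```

After line 1: d = {'x': 33, 'y': 11}
After line 2 (y overwritten, z added): d = {'x': 33, 'y': 49, 'z': 10}
After line 3 (total = 33 + 49 + 10 = 92): d = {'x': 33, 'y': 49, 'z': 10, 'total': 92}

{'x': 33, 'y': 49, 'z': 10, 'total': 92}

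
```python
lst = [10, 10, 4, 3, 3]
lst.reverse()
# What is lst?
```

[3, 3, 4, 10, 10]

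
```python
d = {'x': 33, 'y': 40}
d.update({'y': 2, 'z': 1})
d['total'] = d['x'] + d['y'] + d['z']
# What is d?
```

After line 1: d = {'x': 33, 'y': 40}
After line 2 (y overwritten, z added): d = {'x': 33, 'y': 2, 'z': 1}
After line 3 (total = 33 + 2 + 1 = 36): d = {'x': 33, 'y': 2, 'z': 1, 'total': 36}

{'x': 33, 'y': 2, 'z': 1, 'total': 36}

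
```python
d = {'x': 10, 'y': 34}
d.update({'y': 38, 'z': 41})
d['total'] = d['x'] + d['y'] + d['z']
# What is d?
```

After line 1: d = {'x': 10, 'y': 34}
After line 2 (y overwritten, z added): d = {'x': 10, 'y': 38, 'z': 41}
After line 3 (total = 10 + 38 + 41 = 89): d = {'x': 10, 'y': 38, 'z': 41, 'total': 89}

{'x': 10, 'y': 38, 'z': 41, 'total': 89}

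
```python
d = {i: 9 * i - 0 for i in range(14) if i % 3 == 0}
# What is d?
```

{0: 0, 3: 27, 6: 54, 9: 81, 12: 108}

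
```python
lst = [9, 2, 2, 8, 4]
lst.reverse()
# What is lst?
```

[4, 8, 2, 2, 9]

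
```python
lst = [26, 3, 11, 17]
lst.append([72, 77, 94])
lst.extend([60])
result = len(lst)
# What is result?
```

After line 1: lst = [26, 3, 11, 17]
After line 2 (append adds [72, 77, 94] as single element): lst = [26, 3, 11, 17, [72, 77, 94]]
After line 3 (extend unpacks [60], adds 60): lst = [26, 3, 11, 17, [72, 77, 94], 60]
After line 4: result = len(lst) = 6

6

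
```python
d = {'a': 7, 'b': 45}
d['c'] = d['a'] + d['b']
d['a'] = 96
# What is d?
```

After line 1: d = {'a': 7, 'b': 45}
After line 2 (d['c'] = 7 + 45): d = {'a': 7, 'b': 45, 'c': 52}
After line 3: d = {'a': 96, 'b': 45, 'c': 52}

{'a': 96, 'b': 45, 'c': 52}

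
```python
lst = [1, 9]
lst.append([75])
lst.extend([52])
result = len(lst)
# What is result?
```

After line 1: lst = [1, 9]
After line 2 (append adds [75] as single element): lst = [1, 9, [75]]
After line 3 (extend unpacks [52], adds 52): lst = [1, 9, [75], 52]
After line 4: result = len(lst) = 4

4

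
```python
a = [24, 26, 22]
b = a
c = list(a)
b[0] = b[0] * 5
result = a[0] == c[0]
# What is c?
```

After line 1: a = [24, 26, 22]
After line 2 (b = a, alias): a = [24, 26, 22], b = [24, 26, 22]
After line 3 (c = list(a) is a copy, new object): c = [24, 26, 22]
After line 4 (b[0] = 24 * 5 = 120; mutates shared a/b): a = b = [120, 26, 22], c = [24, 26, 22]
After line 5 (a[0] = 120, c[0] = 24; result = False)

[24, 26, 22]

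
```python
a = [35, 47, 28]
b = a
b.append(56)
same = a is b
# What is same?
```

After line 1: a = [35, 47, 28]
After line 2 (b = a is an alias, same object): a = [35, 47, 28], b = [35, 47, 28]
After line 3 (b.append mutates the shared list): a = [35, 47, 28, 56], b = [35, 47, 28, 56]
After line 4 (same = a is b; same object -> True): same = True

True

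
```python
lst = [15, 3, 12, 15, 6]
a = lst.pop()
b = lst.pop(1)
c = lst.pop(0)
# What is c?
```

After line 1: lst = [15, 3, 12, 15, 6]
After line 2 (pop() -> a = 6): lst = [15, 3, 12, 15]
After line 3 (pop(1) -> b = 3): lst = [15, 12, 15]
After line 4 (pop(0) -> c = 15): lst = [12, 15]

15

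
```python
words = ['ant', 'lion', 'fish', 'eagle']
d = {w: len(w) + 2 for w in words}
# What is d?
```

{'ant': 5, 'lion': 6, 'fish': 6, 'eagle': 7}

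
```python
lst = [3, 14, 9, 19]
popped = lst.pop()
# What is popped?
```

19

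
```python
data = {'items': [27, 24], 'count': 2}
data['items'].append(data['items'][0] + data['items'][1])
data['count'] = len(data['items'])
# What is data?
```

After line 1: data = {'items': [27, 24], 'count': 2}
After line 2 (append 27 + 24 = 51): data = {'items': [27, 24, 51], 'count': 2}
After line 3 (count = len(items) = 3): data = {'items': [27, 24, 51], 'count': 3}

{'items': [27, 24, 51], 'count': 3}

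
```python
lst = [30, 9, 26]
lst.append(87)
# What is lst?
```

[30, 9, 26, 87]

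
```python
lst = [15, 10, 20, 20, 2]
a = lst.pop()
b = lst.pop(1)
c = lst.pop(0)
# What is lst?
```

After line 1: lst = [15, 10, 20, 20, 2]
After line 2 (pop() -> a = 2): lst = [15, 10, 20, 20]
After line 3 (pop(1) -> b = 10): lst = [15, 20, 20]
After line 4 (pop(0) -> c = 15): lst = [20, 20]

[20, 20]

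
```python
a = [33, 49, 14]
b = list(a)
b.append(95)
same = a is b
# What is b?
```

After line 1: a = [33, 49, 14]
After line 2 (b = list(a) is a shallow copy, new object): a = [33, 49, 14], b = [33, 49, 14]
After line 3 (append only mutates b): a = [33, 49, 14], b = [33, 49, 14, 95]
After line 4 (same = a is b; different objects -> False): same = False

[33, 49, 14, 95]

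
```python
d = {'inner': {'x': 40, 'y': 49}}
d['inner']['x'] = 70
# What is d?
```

After line 1: d = {'inner': {'x': 40, 'y': 49}}
After line 2 (inner x overwritten): d = {'inner': {'x': 70, 'y': 49}}

{'inner': {'x': 70, 'y': 49}}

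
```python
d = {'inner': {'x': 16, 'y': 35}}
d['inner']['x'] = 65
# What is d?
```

After line 1: d = {'inner': {'x': 16, 'y': 35}}
After line 2 (inner x overwritten): d = {'inner': {'x': 65, 'y': 35}}

{'inner': {'x': 65, 'y': 35}}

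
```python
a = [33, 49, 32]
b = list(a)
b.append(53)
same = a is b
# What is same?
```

After line 1: a = [33, 49, 32]
After line 2 (b = list(a) is a shallow copy, new object): a = [33, 49, 32], b = [33, 49, 32]
After line 3 (append only mutates b): a = [33, 49, 32], b = [33, 49, 32, 53]
After line 4 (same = a is b; different objects -> False): same = False

False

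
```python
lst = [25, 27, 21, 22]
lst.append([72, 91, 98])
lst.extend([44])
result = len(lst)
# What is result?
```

After line 1: lst = [25, 27, 21, 22]
After line 2 (append adds [72, 91, 98] as single element): lst = [25, 27, 21, 22, [72, 91, 98]]
After line 3 (extend unpacks [44], adds 44): lst = [25, 27, 21, 22, [72, 91, 98], 44]
After line 4: result = len(lst) = 6

6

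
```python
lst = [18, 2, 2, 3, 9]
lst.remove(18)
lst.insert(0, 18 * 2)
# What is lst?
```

After line 1: lst = [18, 2, 2, 3, 9]
After line 2 (remove first 18): lst = [2, 2, 3, 9]
After line 3 (insert 36 at index 0): lst = [36, 2, 2, 3, 9]

[36, 2, 2, 3, 9]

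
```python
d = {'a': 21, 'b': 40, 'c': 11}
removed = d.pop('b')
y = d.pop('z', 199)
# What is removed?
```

After line 1: d = {'a': 21, 'b': 40, 'c': 11}
After line 2 (pop 'b' returns 40): d = {'a': 21, 'c': 11}, removed = 40
After line 3 (pop 'z' missing, returns default 199): d = {'a': 21, 'c': 11}, y = 199

40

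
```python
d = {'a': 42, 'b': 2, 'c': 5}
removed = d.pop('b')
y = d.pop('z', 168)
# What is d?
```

After line 1: d = {'a': 42, 'b': 2, 'c': 5}
After line 2 (pop 'b' returns 2): d = {'a': 42, 'c': 5}, removed = 2
After line 3 (pop 'z' missing, returns default 168): d = {'a': 42, 'c': 5}, y = 168

{'a': 42, 'c': 5}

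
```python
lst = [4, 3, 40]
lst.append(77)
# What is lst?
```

[4, 3, 40, 77]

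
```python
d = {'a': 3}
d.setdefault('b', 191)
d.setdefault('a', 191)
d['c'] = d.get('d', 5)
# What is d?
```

After line 1: d = {'a': 3}
After line 2 (setdefault adds 'b'=191): d = {'a': 3, 'b': 191}
After line 3 (setdefault 'a' no-op, already exists): d = {'a': 3, 'b': 191}
After line 4 (get('d', 5) returns default since 'd' not in d): d = {'a': 3, 'b': 191, 'c': 5}

{'a': 3, 'b': 191, 'c': 5}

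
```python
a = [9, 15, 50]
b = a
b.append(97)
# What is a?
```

After line 1: a = [9, 15, 50]
After line 2 (b = a is an alias, same object): a = [9, 15, 50], b = [9, 15, 50]
After line 3 (b.append mutates the shared list): a = [9, 15, 50, 97], b = [9, 15, 50, 97]

[9, 15, 50, 97]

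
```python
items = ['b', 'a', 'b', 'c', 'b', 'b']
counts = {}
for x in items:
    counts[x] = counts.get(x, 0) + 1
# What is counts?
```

Initial: counts = {}, items = ['b', 'a', 'b', 'c', 'b', 'b']
See 'b': counts = {'b': 1}
See 'a': counts = {'b': 1, 'a': 1}
See 'b': counts = {'b': 2, 'a': 1}
See 'c': counts = {'b': 2, 'a': 1, 'c': 1}
See 'b': counts = {'b': 3, 'a': 1, 'c': 1}
See 'b': counts = {'b': 4, 'a': 1, 'c': 1}

{'b': 4, 'a': 1, 'c': 1}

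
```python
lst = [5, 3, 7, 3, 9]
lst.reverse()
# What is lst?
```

[9, 3, 7, 3, 5]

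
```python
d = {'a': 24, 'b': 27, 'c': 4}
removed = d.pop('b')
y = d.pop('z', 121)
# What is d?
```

After line 1: d = {'a': 24, 'b': 27, 'c': 4}
After line 2 (pop 'b' returns 27): d = {'a': 24, 'c': 4}, removed = 27
After line 3 (pop 'z' missing, returns default 121): d = {'a': 24, 'c': 4}, y = 121

{'a': 24, 'c': 4}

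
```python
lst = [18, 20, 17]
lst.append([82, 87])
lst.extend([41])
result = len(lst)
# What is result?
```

After line 1: lst = [18, 20, 17]
After line 2 (append adds [82, 87] as single element): lst = [18, 20, 17, [82, 87]]
After line 3 (extend unpacks [41], adds 41): lst = [18, 20, 17, [82, 87], 41]
After line 4: result = len(lst) = 5

5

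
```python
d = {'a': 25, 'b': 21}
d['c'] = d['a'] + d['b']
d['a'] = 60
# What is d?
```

After line 1: d = {'a': 25, 'b': 21}
After line 2 (d['c'] = 25 + 21): d = {'a': 25, 'b': 21, 'c': 46}
After line 3: d = {'a': 60, 'b': 21, 'c': 46}

{'a': 60, 'b': 21, 'c': 46}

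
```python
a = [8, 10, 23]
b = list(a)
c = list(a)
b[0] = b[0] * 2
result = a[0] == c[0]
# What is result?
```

After line 1: a = [8, 10, 23]
After line 2 (b = list(a), copy): a = [8, 10, 23], b = [8, 10, 23]
After line 3 (c = list(a) is a copy, new object): c = [8, 10, 23]
After line 4 (b[0] = 8 * 2 = 16; only b mutates (copy)): a = [8, 10, 23], b = [16, 10, 23], c = [8, 10, 23]
After line 5 (a[0] = 8, c[0] = 8; result = True)

True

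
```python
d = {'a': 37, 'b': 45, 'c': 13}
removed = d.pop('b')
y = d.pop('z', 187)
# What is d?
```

After line 1: d = {'a': 37, 'b': 45, 'c': 13}
After line 2 (pop 'b' returns 45): d = {'a': 37, 'c': 13}, removed = 45
After line 3 (pop 'z' missing, returns default 187): d = {'a': 37, 'c': 13}, y = 187

{'a': 37, 'c': 13}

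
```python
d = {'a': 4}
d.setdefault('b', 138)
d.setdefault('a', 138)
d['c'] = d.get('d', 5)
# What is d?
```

After line 1: d = {'a': 4}
After line 2 (setdefault adds 'b'=138): d = {'a': 4, 'b': 138}
After line 3 (setdefault 'a' no-op, already exists): d = {'a': 4, 'b': 138}
After line 4 (get('d', 5) returns default since 'd' not in d): d = {'a': 4, 'b': 138, 'c': 5}

{'a': 4, 'b': 138, 'c': 5}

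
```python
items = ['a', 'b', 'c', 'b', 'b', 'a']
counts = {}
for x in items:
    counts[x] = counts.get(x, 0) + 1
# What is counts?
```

Initial: counts = {}, items = ['a', 'b', 'c', 'b', 'b', 'a']
See 'a': counts = {'a': 1}
See 'b': counts = {'a': 1, 'b': 1}
See 'c': counts = {'a': 1, 'b': 1, 'c': 1}
See 'b': counts = {'a': 1, 'b': 2, 'c': 1}
See 'b': counts = {'a': 1, 'b': 3, 'c': 1}
See 'a': counts = {'a': 2, 'b': 3, 'c': 1}

{'a': 2, 'b': 3, 'c': 1}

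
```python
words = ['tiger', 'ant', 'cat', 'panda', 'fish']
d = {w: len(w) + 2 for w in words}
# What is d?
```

{'tiger': 7, 'ant': 5, 'cat': 5, 'panda': 7, 'fish': 6}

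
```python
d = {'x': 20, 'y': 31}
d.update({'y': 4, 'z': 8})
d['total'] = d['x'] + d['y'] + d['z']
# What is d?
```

After line 1: d = {'x': 20, 'y': 31}
After line 2 (y overwritten, z added): d = {'x': 20, 'y': 4, 'z': 8}
After line 3 (total = 20 + 4 + 8 = 32): d = {'x': 20, 'y': 4, 'z': 8, 'total': 32}

{'x': 20, 'y': 4, 'z': 8, 'total': 32}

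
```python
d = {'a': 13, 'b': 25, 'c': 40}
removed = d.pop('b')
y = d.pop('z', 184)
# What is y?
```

After line 1: d = {'a': 13, 'b': 25, 'c': 40}
After line 2 (pop 'b' returns 25): d = {'a': 13, 'c': 40}, removed = 25
After line 3 (pop 'z' missing, returns default 184): d = {'a': 13, 'c': 40}, y = 184

184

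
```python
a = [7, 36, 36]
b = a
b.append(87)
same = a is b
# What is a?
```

After line 1: a = [7, 36, 36]
After line 2 (b = a is an alias, same object): a = [7, 36, 36], b = [7, 36, 36]
After line 3 (b.append mutates the shared list): a = [7, 36, 36, 87], b = [7, 36, 36, 87]
After line 4 (same = a is b; same object -> True): same = True

[7, 36, 36, 87]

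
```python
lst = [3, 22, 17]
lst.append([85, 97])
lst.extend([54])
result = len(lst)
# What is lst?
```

After line 1: lst = [3, 22, 17]
After line 2 (append adds [85, 97] as single element): lst = [3, 22, 17, [85, 97]]
After line 3 (extend unpacks [54], adds 54): lst = [3, 22, 17, [85, 97], 54]
After line 4: result = len(lst) = 5

[3, 22, 17, [85, 97], 54]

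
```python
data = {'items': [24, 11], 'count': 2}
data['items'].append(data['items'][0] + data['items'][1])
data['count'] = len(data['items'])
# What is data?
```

After line 1: data = {'items': [24, 11], 'count': 2}
After line 2 (append 24 + 11 = 35): data = {'items': [24, 11, 35], 'count': 2}
After line 3 (count = len(items) = 3): data = {'items': [24, 11, 35], 'count': 3}

{'items': [24, 11, 35], 'count': 3}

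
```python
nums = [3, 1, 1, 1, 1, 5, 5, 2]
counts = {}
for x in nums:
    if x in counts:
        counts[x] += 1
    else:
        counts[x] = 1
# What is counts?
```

Initial: counts = {}, nums = [3, 1, 1, 1, 1, 5, 5, 2]
See 3: counts = {3: 1}
See 1: counts = {3: 1, 1: 1}
See 1: counts = {3: 1, 1: 2}
See 1: counts = {3: 1, 1: 3}
See 1: counts = {3: 1, 1: 4}
See 5: counts = {3: 1, 1: 4, 5: 1}
See 5: counts = {3: 1, 1: 4, 5: 2}
See 2: counts = {3: 1, 1: 4, 5: 2, 2: 1}

{3: 1, 1: 4, 5: 2, 2: 1}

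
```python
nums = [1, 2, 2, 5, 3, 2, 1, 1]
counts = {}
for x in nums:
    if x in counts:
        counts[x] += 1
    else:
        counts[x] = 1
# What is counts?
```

Initial: counts = {}, nums = [1, 2, 2, 5, 3, 2, 1, 1]
See 1: counts = {1: 1}
See 2: counts = {1: 1, 2: 1}
See 2: counts = {1: 1, 2: 2}
See 5: counts = {1: 1, 2: 2, 5: 1}
See 3: counts = {1: 1, 2: 2, 5: 1, 3: 1}
See 2: counts = {1: 1, 2: 3, 5: 1, 3: 1}
See 1: counts = {1: 2, 2: 3, 5: 1, 3: 1}
See 1: counts = {1: 3, 2: 3, 5: 1, 3: 1}

{1: 3, 2: 3, 5: 1, 3: 1}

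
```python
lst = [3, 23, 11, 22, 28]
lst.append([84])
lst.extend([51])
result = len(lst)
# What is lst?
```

After line 1: lst = [3, 23, 11, 22, 28]
After line 2 (append adds [84] as single element): lst = [3, 23, 11, 22, 28, [84]]
After line 3 (extend unpacks [51], adds 51): lst = [3, 23, 11, 22, 28, [84], 51]
After line 4: result = len(lst) = 7

[3, 23, 11, 22, 28, [84], 51]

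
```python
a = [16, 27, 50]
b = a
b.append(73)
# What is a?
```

After line 1: a = [16, 27, 50]
After line 2 (b = a is an alias, same object): a = [16, 27, 50], b = [16, 27, 50]
After line 3 (b.append mutates the shared list): a = [16, 27, 50, 73], b = [16, 27, 50, 73]

[16, 27, 50, 73]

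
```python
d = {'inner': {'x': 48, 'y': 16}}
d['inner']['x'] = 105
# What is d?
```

After line 1: d = {'inner': {'x': 48, 'y': 16}}
After line 2 (inner x overwritten): d = {'inner': {'x': 105, 'y': 16}}

{'inner': {'x': 105, 'y': 16}}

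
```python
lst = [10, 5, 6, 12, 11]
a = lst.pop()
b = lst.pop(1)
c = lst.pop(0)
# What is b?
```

After line 1: lst = [10, 5, 6, 12, 11]
After line 2 (pop() -> a = 11): lst = [10, 5, 6, 12]
After line 3 (pop(1) -> b = 5): lst = [10, 6, 12]
After line 4 (pop(0) -> c = 10): lst = [6, 12]

5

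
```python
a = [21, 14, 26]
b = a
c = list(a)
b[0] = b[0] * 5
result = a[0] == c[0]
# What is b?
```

After line 1: a = [21, 14, 26]
After line 2 (b = a, alias): a = [21, 14, 26], b = [21, 14, 26]
After line 3 (c = list(a) is a copy, new object): c = [21, 14, 26]
After line 4 (b[0] = 21 * 5 = 105; mutates shared a/b): a = b = [105, 14, 26], c = [21, 14, 26]
After line 5 (a[0] = 105, c[0] = 21; result = False)

[105, 14, 26]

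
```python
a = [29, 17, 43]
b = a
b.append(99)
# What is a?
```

After line 1: a = [29, 17, 43]
After line 2 (b = a is an alias, same object): a = [29, 17, 43], b = [29, 17, 43]
After line 3 (b.append mutates the shared list): a = [29, 17, 43, 99], b = [29, 17, 43, 99]

[29, 17, 43, 99]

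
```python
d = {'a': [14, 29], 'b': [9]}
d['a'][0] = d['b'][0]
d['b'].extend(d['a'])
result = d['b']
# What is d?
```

After line 1: d = {'a': [14, 29], 'b': [9]}
After line 2 (a[0] = b[0] = 9): d = {'a': [9, 29], 'b': [9]}
After line 3 (b.extend(a) appends [9, 29]): d = {'a': [9, 29], 'b': [9, 9, 29]}
After line 4: result = d['b'] = [9, 9, 29]

{'a': [9, 29], 'b': [9, 9, 29]}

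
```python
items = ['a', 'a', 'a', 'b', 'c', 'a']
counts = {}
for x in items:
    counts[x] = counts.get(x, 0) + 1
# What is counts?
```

Initial: counts = {}, items = ['a', 'a', 'a', 'b', 'c', 'a']
See 'a': counts = {'a': 1}
See 'a': counts = {'a': 2}
See 'a': counts = {'a': 3}
See 'b': counts = {'a': 3, 'b': 1}
See 'c': counts = {'a': 3, 'b': 1, 'c': 1}
See 'a': counts = {'a': 4, 'b': 1, 'c': 1}

{'a': 4, 'b': 1, 'c': 1}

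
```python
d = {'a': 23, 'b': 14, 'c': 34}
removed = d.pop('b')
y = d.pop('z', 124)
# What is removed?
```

After line 1: d = {'a': 23, 'b': 14, 'c': 34}
After line 2 (pop 'b' returns 14): d = {'a': 23, 'c': 34}, removed = 14
After line 3 (pop 'z' missing, returns default 124): d = {'a': 23, 'c': 34}, y = 124

14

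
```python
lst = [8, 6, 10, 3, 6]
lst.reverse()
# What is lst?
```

[6, 3, 10, 6, 8]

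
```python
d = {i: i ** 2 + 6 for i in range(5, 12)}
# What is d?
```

{5: 31, 6: 42, 7: 55, 8: 70, 9: 87, 10: 106, 11: 127}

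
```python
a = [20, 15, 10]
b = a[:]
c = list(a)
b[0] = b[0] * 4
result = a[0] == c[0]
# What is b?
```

After line 1: a = [20, 15, 10]
After line 2 (b = a[:], copy): a = [20, 15, 10], b = [20, 15, 10]
After line 3 (c = list(a) is a copy, new object): c = [20, 15, 10]
After line 4 (b[0] = 20 * 4 = 80; only b mutates (copy)): a = [20, 15, 10], b = [80, 15, 10], c = [20, 15, 10]
After line 5 (a[0] = 20, c[0] = 20; result = True)

[80, 15, 10]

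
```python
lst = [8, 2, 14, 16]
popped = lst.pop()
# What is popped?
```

16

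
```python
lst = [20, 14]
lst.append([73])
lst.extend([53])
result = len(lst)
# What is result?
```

After line 1: lst = [20, 14]
After line 2 (append adds [73] as single element): lst = [20, 14, [73]]
After line 3 (extend unpacks [53], adds 53): lst = [20, 14, [73], 53]
After line 4: result = len(lst) = 4

4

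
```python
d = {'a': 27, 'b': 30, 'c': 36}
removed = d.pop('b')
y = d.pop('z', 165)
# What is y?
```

After line 1: d = {'a': 27, 'b': 30, 'c': 36}
After line 2 (pop 'b' returns 30): d = {'a': 27, 'c': 36}, removed = 30
After line 3 (pop 'z' missing, returns default 165): d = {'a': 27, 'c': 36}, y = 165

165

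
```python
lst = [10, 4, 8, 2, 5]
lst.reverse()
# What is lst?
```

[5, 2, 8, 4, 10]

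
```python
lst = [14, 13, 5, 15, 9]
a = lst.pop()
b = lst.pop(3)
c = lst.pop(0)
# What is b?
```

After line 1: lst = [14, 13, 5, 15, 9]
After line 2 (pop() -> a = 9): lst = [14, 13, 5, 15]
After line 3 (pop(3) -> b = 15): lst = [14, 13, 5]
After line 4 (pop(0) -> c = 14): lst = [13, 5]

15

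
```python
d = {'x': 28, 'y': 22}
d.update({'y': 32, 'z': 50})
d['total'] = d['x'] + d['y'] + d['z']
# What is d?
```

After line 1: d = {'x': 28, 'y': 22}
After line 2 (y overwritten, z added): d = {'x': 28, 'y': 32, 'z': 50}
After line 3 (total = 28 + 32 + 50 = 110): d = {'x': 28, 'y': 32, 'z': 50, 'total': 110}

{'x': 28, 'y': 32, 'z': 50, 'total': 110}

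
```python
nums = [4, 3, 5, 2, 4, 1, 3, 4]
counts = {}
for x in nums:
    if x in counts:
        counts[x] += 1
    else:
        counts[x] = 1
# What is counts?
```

Initial: counts = {}, nums = [4, 3, 5, 2, 4, 1, 3, 4]
See 4: counts = {4: 1}
See 3: counts = {4: 1, 3: 1}
See 5: counts = {4: 1, 3: 1, 5: 1}
See 2: counts = {4: 1, 3: 1, 5: 1, 2: 1}
See 4: counts = {4: 2, 3: 1, 5: 1, 2: 1}
See 1: counts = {4: 2, 3: 1, 5: 1, 2: 1, 1: 1}
See 3: counts = {4: 2, 3: 2, 5: 1, 2: 1, 1: 1}
See 4: counts = {4: 3, 3: 2, 5: 1, 2: 1, 1: 1}

{4: 3, 3: 2, 5: 1, 2: 1, 1: 1}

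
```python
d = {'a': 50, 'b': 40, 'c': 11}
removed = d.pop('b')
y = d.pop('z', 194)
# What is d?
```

After line 1: d = {'a': 50, 'b': 40, 'c': 11}
After line 2 (pop 'b' returns 40): d = {'a': 50, 'c': 11}, removed = 40
After line 3 (pop 'z' missing, returns default 194): d = {'a': 50, 'c': 11}, y = 194

{'a': 50, 'c': 11}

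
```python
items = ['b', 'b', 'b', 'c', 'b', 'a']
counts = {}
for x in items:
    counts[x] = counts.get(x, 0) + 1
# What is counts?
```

Initial: counts = {}, items = ['b', 'b', 'b', 'c', 'b', 'a']
See 'b': counts = {'b': 1}
See 'b': counts = {'b': 2}
See 'b': counts = {'b': 3}
See 'c': counts = {'b': 3, 'c': 1}
See 'b': counts = {'b': 4, 'c': 1}
See 'a': counts = {'b': 4, 'c': 1, 'a': 1}

{'b': 4, 'c': 1, 'a': 1}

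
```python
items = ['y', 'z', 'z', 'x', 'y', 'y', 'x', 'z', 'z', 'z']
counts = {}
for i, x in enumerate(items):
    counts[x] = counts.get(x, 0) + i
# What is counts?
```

Initial: counts = {}, items = ['y', 'z', 'z', 'x', 'y', 'y', 'x', 'z', 'z', 'z']
i=0, x='y': counts = {'y': 0}
i=1, x='z': counts = {'y': 0, 'z': 1}
i=2, x='z': counts = {'y': 0, 'z': 3}
i=3, x='x': counts = {'y': 0, 'z': 3, 'x': 3}
i=4, x='y': counts = {'y': 4, 'z': 3, 'x': 3}
i=5, x='y': counts = {'y': 9, 'z': 3, 'x': 3}
i=6, x='x': counts = {'y': 9, 'z': 3, 'x': 9}
i=7, x='z': counts = {'y': 9, 'z': 10, 'x': 9}
i=8, x='z': counts = {'y': 9, 'z': 18, 'x': 9}
i=9, x='z': counts = {'y': 9, 'z': 27, 'x': 9}

{'y': 9, 'z': 27, 'x': 9}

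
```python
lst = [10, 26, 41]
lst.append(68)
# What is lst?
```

[10, 26, 41, 68]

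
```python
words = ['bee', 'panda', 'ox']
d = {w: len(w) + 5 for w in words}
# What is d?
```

{'bee': 8, 'panda': 10, 'ox': 7}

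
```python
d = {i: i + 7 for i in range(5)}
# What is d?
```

{0: 7, 1: 8, 2: 9, 3: 10, 4: 11}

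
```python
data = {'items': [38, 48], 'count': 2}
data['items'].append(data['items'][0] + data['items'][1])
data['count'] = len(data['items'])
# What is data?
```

After line 1: data = {'items': [38, 48], 'count': 2}
After line 2 (append 38 + 48 = 86): data = {'items': [38, 48, 86], 'count': 2}
After line 3 (count = len(items) = 3): data = {'items': [38, 48, 86], 'count': 3}

{'items': [38, 48, 86], 'count': 3}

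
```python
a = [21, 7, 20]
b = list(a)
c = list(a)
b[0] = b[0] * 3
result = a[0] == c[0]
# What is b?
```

After line 1: a = [21, 7, 20]
After line 2 (b = list(a), copy): a = [21, 7, 20], b = [21, 7, 20]
After line 3 (c = list(a) is a copy, new object): c = [21, 7, 20]
After line 4 (b[0] = 21 * 3 = 63; only b mutates (copy)): a = [21, 7, 20], b = [63, 7, 20], c = [21, 7, 20]
After line 5 (a[0] = 21, c[0] = 21; result = True)

[63, 7, 20]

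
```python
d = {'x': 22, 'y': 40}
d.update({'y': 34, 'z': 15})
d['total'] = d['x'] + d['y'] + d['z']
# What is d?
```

After line 1: d = {'x': 22, 'y': 40}
After line 2 (y overwritten, z added): d = {'x': 22, 'y': 34, 'z': 15}
After line 3 (total = 22 + 34 + 15 = 71): d = {'x': 22, 'y': 34, 'z': 15, 'total': 71}

{'x': 22, 'y': 34, 'z': 15, 'total': 71}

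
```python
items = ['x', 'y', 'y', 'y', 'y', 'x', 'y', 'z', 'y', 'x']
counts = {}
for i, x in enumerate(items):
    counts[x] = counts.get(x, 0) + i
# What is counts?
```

Initial: counts = {}, items = ['x', 'y', 'y', 'y', 'y', 'x', 'y', 'z', 'y', 'x']
i=0, x='x': counts = {'x': 0}
i=1, x='y': counts = {'x': 0, 'y': 1}
i=2, x='y': counts = {'x': 0, 'y': 3}
i=3, x='y': counts = {'x': 0, 'y': 6}
i=4, x='y': counts = {'x': 0, 'y': 10}
i=5, x='x': counts = {'x': 5, 'y': 10}
i=6, x='y': counts = {'x': 5, 'y': 16}
i=7, x='z': counts = {'x': 5, 'y': 16, 'z': 7}
i=8, x='y': counts = {'x': 5, 'y': 24, 'z': 7}
i=9, x='x': counts = {'x': 14, 'y': 24, 'z': 7}

{'x': 14, 'y': 24, 'z': 7}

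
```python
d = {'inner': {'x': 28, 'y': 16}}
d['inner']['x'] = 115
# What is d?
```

After line 1: d = {'inner': {'x': 28, 'y': 16}}
After line 2 (inner x overwritten): d = {'inner': {'x': 115, 'y': 16}}

{'inner': {'x': 115, 'y': 16}}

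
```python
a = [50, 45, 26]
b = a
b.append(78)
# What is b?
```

After line 1: a = [50, 45, 26]
After line 2 (b = a is an alias, same object): a = [50, 45, 26], b = [50, 45, 26]
After line 3 (b.append mutates the shared list): a = [50, 45, 26, 78], b = [50, 45, 26, 78]

[50, 45, 26, 78]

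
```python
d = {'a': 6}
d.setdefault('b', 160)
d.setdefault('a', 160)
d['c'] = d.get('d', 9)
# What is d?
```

After line 1: d = {'a': 6}
After line 2 (setdefault adds 'b'=160): d = {'a': 6, 'b': 160}
After line 3 (setdefault 'a' no-op, already exists): d = {'a': 6, 'b': 160}
After line 4 (get('d', 9) returns default since 'd' not in d): d = {'a': 6, 'b': 160, 'c': 9}

{'a': 6, 'b': 160, 'c': 9}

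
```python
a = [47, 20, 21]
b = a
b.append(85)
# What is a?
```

After line 1: a = [47, 20, 21]
After line 2 (b = a is an alias, same object): a = [47, 20, 21], b = [47, 20, 21]
After line 3 (b.append mutates the shared list): a = [47, 20, 21, 85], b = [47, 20, 21, 85]

[47, 20, 21, 85]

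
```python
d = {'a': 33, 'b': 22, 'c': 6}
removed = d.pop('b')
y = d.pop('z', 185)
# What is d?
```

After line 1: d = {'a': 33, 'b': 22, 'c': 6}
After line 2 (pop 'b' returns 22): d = {'a': 33, 'c': 6}, removed = 22
After line 3 (pop 'z' missing, returns default 185): d = {'a': 33, 'c': 6}, y = 185

{'a': 33, 'c': 6}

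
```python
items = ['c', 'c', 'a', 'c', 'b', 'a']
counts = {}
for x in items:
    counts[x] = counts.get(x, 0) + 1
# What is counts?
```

Initial: counts = {}, items = ['c', 'c', 'a', 'c', 'b', 'a']
See 'c': counts = {'c': 1}
See 'c': counts = {'c': 2}
See 'a': counts = {'c': 2, 'a': 1}
See 'c': counts = {'c': 3, 'a': 1}
See 'b': counts = {'c': 3, 'a': 1, 'b': 1}
See 'a': counts = {'c': 3, 'a': 2, 'b': 1}

{'c': 3, 'a': 2, 'b': 1}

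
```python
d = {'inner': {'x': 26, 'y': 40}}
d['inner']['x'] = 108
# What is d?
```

After line 1: d = {'inner': {'x': 26, 'y': 40}}
After line 2 (inner x overwritten): d = {'inner': {'x': 108, 'y': 40}}

{'inner': {'x': 108, 'y': 40}}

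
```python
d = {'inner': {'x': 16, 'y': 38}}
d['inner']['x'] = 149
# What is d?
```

After line 1: d = {'inner': {'x': 16, 'y': 38}}
After line 2 (inner x overwritten): d = {'inner': {'x': 149, 'y': 38}}

{'inner': {'x': 149, 'y': 38}}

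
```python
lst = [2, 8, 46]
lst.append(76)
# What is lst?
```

[2, 8, 46, 76]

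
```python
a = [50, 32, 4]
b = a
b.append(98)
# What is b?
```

After line 1: a = [50, 32, 4]
After line 2 (b = a is an alias, same object): a = [50, 32, 4], b = [50, 32, 4]
After line 3 (b.append mutates the shared list): a = [50, 32, 4, 98], b = [50, 32, 4, 98]

[50, 32, 4, 98]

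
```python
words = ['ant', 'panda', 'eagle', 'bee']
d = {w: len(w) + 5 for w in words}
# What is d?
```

{'ant': 8, 'panda': 10, 'eagle': 10, 'bee': 8}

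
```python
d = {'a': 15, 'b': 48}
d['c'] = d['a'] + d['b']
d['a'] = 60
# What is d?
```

After line 1: d = {'a': 15, 'b': 48}
After line 2 (d['c'] = 15 + 48): d = {'a': 15, 'b': 48, 'c': 63}
After line 3: d = {'a': 60, 'b': 48, 'c': 63}

{'a': 60, 'b': 48, 'c': 63}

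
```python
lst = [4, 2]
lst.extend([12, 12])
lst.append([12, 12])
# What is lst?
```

After line 1: lst = [4, 2]
After line 2 (extend unpacks [12, 12]): lst = [4, 2, 12, 12]
After line 3 (append adds [12, 12] as single element): lst = [4, 2, 12, 12, [12, 12]]

[4, 2, 12, 12, [12, 12]]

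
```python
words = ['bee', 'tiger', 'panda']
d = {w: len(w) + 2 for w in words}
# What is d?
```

{'bee': 5, 'tiger': 7, 'panda': 7}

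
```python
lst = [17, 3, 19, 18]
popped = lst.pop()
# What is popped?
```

18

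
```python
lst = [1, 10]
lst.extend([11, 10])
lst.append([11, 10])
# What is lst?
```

After line 1: lst = [1, 10]
After line 2 (extend unpacks [11, 10]): lst = [1, 10, 11, 10]
After line 3 (append adds [11, 10] as single element): lst = [1, 10, 11, 10, [11, 10]]

[1, 10, 11, 10, [11, 10]]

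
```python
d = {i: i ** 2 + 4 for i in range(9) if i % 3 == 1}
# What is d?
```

{1: 5, 4: 20, 7: 53}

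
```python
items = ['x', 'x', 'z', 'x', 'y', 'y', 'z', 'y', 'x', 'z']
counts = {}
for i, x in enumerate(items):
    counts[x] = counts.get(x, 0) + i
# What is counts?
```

Initial: counts = {}, items = ['x', 'x', 'z', 'x', 'y', 'y', 'z', 'y', 'x', 'z']
i=0, x='x': counts = {'x': 0}
i=1, x='x': counts = {'x': 1}
i=2, x='z': counts = {'x': 1, 'z': 2}
i=3, x='x': counts = {'x': 4, 'z': 2}
i=4, x='y': counts = {'x': 4, 'z': 2, 'y': 4}
i=5, x='y': counts = {'x': 4, 'z': 2, 'y': 9}
i=6, x='z': counts = {'x': 4, 'z': 8, 'y': 9}
i=7, x='y': counts = {'x': 4, 'z': 8, 'y': 16}
i=8, x='x': counts = {'x': 12, 'z': 8, 'y': 16}
i=9, x='z': counts = {'x': 12, 'z': 17, 'y': 16}

{'x': 12, 'z': 17, 'y': 16}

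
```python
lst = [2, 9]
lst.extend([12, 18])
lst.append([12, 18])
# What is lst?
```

After line 1: lst = [2, 9]
After line 2 (extend unpacks [12, 18]): lst = [2, 9, 12, 18]
After line 3 (append adds [12, 18] as single element): lst = [2, 9, 12, 18, [12, 18]]

[2, 9, 12, 18, [12, 18]]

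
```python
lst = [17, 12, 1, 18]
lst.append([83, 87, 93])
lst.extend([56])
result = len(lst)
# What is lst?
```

After line 1: lst = [17, 12, 1, 18]
After line 2 (append adds [83, 87, 93] as single element): lst = [17, 12, 1, 18, [83, 87, 93]]
After line 3 (extend unpacks [56], adds 56): lst = [17, 12, 1, 18, [83, 87, 93], 56]
After line 4: result = len(lst) = 6

[17, 12, 1, 18, [83, 87, 93], 56]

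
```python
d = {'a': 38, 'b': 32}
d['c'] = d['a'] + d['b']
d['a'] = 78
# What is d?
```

After line 1: d = {'a': 38, 'b': 32}
After line 2 (d['c'] = 38 + 32): d = {'a': 38, 'b': 32, 'c': 70}
After line 3: d = {'a': 78, 'b': 32, 'c': 70}

{'a': 78, 'b': 32, 'c': 70}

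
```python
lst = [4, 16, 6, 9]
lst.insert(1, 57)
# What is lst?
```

[4, 57, 16, 6, 9]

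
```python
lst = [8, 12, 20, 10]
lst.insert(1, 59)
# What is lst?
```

[8, 59, 12, 20, 10]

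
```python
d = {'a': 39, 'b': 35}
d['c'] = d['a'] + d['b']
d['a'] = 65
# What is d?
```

After line 1: d = {'a': 39, 'b': 35}
After line 2 (d['c'] = 39 + 35): d = {'a': 39, 'b': 35, 'c': 74}
After line 3: d = {'a': 65, 'b': 35, 'c': 74}

{'a': 65, 'b': 35, 'c': 74}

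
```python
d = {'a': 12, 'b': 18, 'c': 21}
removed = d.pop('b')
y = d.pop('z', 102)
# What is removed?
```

After line 1: d = {'a': 12, 'b': 18, 'c': 21}
After line 2 (pop 'b' returns 18): d = {'a': 12, 'c': 21}, removed = 18
After line 3 (pop 'z' missing, returns default 102): d = {'a': 12, 'c': 21}, y = 102

18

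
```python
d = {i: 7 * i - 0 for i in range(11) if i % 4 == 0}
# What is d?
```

{0: 0, 4: 28, 8: 56}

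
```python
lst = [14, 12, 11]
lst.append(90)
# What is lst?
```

[14, 12, 11, 90]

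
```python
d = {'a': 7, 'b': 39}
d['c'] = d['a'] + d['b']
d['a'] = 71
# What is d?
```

After line 1: d = {'a': 7, 'b': 39}
After line 2 (d['c'] = 7 + 39): d = {'a': 7, 'b': 39, 'c': 46}
After line 3: d = {'a': 71, 'b': 39, 'c': 46}

{'a': 71, 'b': 39, 'c': 46}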